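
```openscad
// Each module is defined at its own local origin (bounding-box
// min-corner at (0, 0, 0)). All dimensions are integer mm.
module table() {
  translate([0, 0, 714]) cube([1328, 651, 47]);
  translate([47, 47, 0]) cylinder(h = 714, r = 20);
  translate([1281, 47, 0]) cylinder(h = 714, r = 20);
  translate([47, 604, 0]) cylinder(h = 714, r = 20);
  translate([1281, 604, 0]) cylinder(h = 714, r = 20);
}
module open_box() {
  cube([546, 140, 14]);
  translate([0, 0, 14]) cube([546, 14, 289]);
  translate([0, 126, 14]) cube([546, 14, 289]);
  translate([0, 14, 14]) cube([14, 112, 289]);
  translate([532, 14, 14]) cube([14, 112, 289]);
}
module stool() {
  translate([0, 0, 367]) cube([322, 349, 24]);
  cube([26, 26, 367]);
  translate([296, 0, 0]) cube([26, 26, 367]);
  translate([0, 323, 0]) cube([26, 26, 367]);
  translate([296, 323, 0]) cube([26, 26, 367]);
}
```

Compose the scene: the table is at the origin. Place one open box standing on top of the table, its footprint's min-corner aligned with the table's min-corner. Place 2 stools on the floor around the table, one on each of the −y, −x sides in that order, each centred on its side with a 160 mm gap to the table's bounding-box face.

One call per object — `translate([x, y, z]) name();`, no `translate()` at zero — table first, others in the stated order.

table();
translate([0, 0, 761]) open_box();
translate([503, -509, 0]) stool();
translate([-482, 151, 0]) stool();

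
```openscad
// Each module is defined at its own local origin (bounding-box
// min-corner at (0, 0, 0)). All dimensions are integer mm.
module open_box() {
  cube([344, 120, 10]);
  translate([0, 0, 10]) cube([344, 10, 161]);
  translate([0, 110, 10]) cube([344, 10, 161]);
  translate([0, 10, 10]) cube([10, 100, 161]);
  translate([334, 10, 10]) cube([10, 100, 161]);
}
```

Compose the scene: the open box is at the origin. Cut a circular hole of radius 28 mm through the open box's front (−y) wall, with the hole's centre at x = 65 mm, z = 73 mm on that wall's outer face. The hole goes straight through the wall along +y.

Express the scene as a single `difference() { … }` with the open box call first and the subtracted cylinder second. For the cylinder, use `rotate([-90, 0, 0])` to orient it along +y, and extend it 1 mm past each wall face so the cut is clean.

difference() {
  open_box();
  translate([65, -1, 73]) rotate([-90, 0, 0]) cylinder(h = 12, r = 28);
}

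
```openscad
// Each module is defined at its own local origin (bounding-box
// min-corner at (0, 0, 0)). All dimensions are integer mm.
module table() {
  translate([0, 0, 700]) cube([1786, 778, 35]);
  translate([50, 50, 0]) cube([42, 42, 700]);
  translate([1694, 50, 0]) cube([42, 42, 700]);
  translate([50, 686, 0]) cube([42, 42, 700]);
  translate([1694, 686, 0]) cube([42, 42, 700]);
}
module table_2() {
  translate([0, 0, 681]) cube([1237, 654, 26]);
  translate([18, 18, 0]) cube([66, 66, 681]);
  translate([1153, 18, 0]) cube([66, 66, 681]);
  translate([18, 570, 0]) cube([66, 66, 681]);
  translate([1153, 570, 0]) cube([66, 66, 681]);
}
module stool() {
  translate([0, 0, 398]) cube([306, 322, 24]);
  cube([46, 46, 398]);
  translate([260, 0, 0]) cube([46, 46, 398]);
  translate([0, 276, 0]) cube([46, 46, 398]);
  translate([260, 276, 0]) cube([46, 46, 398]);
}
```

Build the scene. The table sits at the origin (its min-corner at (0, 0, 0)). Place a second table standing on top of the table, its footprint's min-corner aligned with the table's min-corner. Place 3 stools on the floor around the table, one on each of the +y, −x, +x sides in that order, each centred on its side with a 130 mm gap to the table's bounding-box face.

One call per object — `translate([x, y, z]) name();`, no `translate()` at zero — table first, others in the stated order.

table();
translate([0, 0, 735]) table_2();
translate([740, 908, 0]) stool();
translate([-436, 228, 0]) stool();
translate([1916, 228, 0]) stool();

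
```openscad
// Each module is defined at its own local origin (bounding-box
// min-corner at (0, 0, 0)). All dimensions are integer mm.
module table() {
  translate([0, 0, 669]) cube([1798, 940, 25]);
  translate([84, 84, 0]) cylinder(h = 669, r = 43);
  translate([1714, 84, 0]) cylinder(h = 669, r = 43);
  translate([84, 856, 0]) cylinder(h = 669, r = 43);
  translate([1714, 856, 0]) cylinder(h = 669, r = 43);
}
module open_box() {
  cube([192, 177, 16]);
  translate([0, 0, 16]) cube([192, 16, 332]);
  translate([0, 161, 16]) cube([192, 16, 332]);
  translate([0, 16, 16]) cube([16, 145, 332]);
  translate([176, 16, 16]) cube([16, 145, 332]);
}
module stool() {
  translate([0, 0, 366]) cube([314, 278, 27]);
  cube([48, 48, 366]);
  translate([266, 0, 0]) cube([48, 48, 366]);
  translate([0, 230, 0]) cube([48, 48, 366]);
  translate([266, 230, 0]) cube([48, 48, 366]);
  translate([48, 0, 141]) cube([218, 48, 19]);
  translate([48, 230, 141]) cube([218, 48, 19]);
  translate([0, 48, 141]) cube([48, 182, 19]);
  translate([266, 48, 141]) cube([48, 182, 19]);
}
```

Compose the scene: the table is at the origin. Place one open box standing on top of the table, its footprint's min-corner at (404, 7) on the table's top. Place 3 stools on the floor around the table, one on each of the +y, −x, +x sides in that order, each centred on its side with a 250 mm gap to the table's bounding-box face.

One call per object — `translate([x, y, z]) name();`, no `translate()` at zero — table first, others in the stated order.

table();
translate([404, 7, 694]) open_box();
translate([742, 1190, 0]) stool();
translate([-564, 331, 0]) stool();
translate([2048, 331, 0]) stool();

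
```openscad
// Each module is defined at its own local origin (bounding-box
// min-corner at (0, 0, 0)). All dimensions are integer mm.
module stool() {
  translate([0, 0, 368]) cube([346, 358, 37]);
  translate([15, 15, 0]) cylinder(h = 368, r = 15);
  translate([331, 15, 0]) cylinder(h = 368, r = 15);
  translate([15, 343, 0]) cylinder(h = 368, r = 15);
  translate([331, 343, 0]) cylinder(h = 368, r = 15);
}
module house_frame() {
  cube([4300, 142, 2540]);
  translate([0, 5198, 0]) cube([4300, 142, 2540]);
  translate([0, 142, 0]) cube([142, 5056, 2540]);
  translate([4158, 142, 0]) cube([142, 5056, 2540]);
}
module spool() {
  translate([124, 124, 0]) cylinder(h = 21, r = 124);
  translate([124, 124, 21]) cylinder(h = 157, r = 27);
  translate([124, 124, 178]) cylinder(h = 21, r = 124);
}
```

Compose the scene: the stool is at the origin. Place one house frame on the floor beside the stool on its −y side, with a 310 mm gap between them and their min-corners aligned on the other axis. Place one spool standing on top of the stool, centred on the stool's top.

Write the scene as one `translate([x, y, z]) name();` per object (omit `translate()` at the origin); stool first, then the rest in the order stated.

stool();
translate([0, -5650, 0]) house_frame();
translate([49, 55, 405]) spool();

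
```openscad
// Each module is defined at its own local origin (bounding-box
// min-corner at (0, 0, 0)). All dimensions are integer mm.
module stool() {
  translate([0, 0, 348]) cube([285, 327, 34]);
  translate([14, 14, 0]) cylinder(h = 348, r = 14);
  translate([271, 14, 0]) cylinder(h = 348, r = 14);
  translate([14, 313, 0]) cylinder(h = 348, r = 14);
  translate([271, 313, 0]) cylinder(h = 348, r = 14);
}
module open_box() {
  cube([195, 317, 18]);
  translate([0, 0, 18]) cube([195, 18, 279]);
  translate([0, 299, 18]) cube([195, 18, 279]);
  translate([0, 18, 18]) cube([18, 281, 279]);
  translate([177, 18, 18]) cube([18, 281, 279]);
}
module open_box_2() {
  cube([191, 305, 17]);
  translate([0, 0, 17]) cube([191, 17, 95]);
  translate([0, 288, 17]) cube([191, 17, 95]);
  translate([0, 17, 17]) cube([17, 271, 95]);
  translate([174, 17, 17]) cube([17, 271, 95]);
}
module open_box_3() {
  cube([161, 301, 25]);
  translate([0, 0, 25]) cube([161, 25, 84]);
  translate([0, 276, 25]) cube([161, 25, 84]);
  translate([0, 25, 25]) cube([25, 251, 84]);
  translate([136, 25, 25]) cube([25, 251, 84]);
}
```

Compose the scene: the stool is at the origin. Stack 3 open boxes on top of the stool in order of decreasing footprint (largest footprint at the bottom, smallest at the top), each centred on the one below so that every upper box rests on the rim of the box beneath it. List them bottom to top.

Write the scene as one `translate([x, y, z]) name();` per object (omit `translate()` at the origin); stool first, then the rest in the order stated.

stool();
translate([45, 5, 382]) open_box();
translate([47, 11, 679]) open_box_2();
translate([62, 13, 791]) open_box_3();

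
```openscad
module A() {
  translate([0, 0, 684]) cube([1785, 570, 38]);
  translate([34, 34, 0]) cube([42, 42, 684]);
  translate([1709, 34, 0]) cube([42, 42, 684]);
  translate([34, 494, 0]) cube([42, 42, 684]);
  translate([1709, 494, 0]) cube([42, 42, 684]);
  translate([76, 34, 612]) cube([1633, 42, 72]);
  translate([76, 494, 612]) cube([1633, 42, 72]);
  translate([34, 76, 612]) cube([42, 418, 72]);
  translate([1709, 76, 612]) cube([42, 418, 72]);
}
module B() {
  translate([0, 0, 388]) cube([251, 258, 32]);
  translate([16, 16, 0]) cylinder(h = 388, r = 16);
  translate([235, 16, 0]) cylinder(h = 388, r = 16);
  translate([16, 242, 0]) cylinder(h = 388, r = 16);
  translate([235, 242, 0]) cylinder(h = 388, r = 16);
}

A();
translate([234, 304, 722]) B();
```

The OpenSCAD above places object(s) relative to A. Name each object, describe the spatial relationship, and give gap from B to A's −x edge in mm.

A is a table. B is a stool. The stool is on top of the table. The gap from the stool to the table's −x edge is 234 mm.

The stool's min-x is at 234; the table's min-x is 0; gap = 234 mm.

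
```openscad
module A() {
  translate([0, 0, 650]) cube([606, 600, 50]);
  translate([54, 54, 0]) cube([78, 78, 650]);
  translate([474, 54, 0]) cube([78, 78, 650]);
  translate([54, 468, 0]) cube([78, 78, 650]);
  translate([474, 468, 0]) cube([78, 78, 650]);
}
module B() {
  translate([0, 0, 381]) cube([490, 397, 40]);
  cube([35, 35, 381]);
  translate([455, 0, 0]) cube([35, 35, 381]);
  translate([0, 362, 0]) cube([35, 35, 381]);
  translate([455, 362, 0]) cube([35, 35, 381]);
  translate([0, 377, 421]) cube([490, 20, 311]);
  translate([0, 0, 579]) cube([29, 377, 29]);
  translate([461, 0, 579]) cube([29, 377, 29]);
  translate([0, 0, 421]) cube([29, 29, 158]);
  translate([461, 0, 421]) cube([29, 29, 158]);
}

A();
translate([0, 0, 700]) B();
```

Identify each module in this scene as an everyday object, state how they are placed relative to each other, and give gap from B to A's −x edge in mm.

The chair's min-x is at 0; the table's min-x is 0; gap = 0 mm.

A is a table. B is a chair. The chair is on top of the table. The gap from the chair to the table's −x edge is 0 mm.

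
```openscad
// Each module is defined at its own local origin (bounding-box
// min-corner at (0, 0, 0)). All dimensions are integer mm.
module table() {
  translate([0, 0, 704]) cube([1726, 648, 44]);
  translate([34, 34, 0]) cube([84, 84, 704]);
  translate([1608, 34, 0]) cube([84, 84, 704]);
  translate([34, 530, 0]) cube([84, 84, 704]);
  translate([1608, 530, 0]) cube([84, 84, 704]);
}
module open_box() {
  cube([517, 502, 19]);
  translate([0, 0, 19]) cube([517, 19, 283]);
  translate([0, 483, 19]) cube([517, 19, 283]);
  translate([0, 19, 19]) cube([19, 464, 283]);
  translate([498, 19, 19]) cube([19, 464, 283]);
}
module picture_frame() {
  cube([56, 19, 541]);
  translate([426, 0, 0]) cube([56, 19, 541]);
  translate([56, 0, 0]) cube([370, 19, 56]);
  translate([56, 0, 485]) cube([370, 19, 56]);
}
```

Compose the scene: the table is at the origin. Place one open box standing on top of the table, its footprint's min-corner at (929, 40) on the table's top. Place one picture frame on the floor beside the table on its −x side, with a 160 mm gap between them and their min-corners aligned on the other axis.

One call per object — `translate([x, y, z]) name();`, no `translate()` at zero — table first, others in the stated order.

table();
translate([929, 40, 748]) open_box();
translate([-642, 0, 0]) picture_frame();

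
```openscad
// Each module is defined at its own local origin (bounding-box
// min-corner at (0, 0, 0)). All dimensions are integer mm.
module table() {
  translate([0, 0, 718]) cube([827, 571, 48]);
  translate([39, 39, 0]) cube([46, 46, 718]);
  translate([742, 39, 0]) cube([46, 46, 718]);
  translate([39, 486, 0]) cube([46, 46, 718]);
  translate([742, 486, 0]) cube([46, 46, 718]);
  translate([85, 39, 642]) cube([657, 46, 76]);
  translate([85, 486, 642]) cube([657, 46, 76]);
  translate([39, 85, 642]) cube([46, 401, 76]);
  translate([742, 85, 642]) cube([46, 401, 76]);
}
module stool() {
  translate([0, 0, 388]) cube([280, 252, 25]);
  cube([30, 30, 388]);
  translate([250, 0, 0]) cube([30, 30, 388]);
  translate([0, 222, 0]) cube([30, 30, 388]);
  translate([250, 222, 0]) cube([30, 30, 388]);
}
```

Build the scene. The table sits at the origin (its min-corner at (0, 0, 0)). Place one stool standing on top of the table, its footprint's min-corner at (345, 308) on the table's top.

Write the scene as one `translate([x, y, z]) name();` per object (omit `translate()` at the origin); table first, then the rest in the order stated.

table();
translate([345, 308, 766]) stool();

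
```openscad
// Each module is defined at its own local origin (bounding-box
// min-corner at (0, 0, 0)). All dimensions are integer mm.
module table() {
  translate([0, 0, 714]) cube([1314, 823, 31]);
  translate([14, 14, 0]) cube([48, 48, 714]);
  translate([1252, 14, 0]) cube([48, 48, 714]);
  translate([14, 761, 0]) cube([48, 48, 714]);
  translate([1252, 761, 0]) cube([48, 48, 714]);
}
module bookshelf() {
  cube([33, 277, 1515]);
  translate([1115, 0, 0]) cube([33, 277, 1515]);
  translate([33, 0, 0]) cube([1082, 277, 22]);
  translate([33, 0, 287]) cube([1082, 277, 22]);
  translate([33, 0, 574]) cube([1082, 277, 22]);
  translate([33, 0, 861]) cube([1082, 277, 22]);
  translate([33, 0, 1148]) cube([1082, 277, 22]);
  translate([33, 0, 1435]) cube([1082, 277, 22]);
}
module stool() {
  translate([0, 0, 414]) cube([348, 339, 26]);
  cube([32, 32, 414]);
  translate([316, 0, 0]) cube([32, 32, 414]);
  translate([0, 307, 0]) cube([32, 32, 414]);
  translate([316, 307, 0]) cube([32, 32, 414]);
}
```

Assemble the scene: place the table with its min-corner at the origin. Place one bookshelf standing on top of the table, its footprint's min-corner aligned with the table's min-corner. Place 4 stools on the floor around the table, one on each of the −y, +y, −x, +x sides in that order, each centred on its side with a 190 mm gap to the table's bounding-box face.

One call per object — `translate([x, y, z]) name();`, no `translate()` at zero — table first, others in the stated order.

table();
translate([0, 0, 745]) bookshelf();
translate([483, -529, 0]) stool();
translate([483, 1013, 0]) stool();
translate([-538, 242, 0]) stool();
translate([1504, 242, 0]) stool();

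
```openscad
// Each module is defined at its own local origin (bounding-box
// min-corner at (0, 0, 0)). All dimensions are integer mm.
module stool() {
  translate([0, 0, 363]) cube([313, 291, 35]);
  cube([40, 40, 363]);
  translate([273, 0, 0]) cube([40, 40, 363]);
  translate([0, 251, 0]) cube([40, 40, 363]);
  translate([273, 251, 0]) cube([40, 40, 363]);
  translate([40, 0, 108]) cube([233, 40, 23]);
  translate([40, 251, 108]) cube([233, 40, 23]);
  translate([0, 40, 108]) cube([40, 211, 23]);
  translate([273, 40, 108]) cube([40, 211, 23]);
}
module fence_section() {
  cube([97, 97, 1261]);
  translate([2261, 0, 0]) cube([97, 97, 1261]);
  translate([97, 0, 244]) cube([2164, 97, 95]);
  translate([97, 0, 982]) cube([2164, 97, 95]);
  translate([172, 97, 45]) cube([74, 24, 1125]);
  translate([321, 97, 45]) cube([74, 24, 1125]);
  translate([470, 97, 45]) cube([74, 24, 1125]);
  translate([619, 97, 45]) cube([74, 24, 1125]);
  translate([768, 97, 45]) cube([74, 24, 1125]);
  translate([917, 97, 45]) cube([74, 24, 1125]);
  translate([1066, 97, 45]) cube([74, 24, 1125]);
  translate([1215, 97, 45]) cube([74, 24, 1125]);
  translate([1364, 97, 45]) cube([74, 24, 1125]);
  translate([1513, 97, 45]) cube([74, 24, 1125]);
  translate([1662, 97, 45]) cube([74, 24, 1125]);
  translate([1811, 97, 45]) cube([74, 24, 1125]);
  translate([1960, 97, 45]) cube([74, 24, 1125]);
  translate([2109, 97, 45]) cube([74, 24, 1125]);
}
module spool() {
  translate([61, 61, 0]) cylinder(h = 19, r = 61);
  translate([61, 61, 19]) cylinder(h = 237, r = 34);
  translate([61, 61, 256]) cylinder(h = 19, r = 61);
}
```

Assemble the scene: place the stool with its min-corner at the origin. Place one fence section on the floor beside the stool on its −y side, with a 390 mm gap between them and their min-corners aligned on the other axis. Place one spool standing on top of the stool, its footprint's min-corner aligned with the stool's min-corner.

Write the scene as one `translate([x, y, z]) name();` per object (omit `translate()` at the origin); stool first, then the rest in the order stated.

stool();
translate([0, -511, 0]) fence_section();
translate([0, 0, 398]) spool();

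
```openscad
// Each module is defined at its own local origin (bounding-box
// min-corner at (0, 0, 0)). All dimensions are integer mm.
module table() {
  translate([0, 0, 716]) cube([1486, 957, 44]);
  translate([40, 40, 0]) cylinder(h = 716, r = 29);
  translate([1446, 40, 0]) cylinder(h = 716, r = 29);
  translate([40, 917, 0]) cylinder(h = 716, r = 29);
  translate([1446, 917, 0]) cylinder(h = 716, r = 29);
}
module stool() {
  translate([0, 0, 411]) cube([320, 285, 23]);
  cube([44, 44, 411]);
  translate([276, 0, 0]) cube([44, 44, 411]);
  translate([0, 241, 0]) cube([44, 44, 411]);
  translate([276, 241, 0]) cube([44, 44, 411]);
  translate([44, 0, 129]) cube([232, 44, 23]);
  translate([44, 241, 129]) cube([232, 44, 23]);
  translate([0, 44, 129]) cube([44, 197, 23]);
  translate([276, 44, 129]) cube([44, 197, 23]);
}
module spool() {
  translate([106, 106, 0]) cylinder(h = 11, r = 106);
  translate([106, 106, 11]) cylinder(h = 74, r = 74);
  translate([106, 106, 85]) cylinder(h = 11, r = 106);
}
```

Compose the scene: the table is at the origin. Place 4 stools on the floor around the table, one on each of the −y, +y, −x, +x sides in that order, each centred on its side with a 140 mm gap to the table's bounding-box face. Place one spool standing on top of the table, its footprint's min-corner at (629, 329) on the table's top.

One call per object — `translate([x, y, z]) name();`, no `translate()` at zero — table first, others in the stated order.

table();
translate([583, -425, 0]) stool();
translate([583, 1097, 0]) stool();
translate([-460, 336, 0]) stool();
translate([1626, 336, 0]) stool();
translate([629, 329, 760]) spool();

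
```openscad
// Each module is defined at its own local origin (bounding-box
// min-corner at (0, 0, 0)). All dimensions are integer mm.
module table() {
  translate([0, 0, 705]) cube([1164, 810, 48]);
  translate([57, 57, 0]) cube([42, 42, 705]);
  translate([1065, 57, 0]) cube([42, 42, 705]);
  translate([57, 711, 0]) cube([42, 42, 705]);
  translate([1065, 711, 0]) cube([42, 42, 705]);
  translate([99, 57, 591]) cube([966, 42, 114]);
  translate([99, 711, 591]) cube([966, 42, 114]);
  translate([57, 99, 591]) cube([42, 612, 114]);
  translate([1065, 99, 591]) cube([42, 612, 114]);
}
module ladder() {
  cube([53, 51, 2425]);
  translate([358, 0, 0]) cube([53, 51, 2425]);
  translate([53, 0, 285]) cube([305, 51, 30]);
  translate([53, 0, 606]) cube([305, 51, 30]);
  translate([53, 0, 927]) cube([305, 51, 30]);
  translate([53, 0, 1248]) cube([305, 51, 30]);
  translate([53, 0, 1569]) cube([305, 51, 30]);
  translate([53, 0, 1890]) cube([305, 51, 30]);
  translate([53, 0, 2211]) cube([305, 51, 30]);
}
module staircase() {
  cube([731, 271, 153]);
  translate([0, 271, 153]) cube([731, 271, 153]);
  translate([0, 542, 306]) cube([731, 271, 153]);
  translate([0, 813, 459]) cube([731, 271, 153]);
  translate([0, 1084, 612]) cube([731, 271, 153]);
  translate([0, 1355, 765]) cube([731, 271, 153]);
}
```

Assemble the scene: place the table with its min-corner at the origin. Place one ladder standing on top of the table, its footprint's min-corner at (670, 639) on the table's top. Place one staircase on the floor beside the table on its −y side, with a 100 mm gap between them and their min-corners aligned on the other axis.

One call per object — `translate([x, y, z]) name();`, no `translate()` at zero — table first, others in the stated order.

table();
translate([670, 639, 753]) ladder();
translate([0, -1726, 0]) staircase();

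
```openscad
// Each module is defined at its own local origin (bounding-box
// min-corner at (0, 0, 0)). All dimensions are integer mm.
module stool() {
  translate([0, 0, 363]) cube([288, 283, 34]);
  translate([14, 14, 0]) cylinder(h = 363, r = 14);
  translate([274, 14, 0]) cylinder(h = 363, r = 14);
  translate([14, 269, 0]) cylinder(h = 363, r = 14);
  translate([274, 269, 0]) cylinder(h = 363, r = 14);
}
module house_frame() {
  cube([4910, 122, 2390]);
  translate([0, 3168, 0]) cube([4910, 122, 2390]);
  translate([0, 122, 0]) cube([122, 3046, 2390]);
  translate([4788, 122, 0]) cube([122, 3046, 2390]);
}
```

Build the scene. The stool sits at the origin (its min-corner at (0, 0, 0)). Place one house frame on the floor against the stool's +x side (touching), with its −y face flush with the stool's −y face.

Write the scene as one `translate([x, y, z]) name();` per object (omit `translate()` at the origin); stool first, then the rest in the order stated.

stool();
translate([288, 0, 0]) house_frame();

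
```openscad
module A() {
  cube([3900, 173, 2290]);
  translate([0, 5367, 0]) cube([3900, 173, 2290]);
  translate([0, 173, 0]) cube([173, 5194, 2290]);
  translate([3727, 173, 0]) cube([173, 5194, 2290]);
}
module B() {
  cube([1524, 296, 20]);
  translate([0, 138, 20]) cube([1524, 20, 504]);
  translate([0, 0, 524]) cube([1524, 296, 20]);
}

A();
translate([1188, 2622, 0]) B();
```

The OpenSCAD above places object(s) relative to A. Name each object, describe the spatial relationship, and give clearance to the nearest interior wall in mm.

A is a house frame. B is an I-beam. The I-beam sits inside the house frame, centred. The clearance to the nearest interior wall is 1015 mm.

Clearances: x = 1015, y = 2449; minimum 1015 mm.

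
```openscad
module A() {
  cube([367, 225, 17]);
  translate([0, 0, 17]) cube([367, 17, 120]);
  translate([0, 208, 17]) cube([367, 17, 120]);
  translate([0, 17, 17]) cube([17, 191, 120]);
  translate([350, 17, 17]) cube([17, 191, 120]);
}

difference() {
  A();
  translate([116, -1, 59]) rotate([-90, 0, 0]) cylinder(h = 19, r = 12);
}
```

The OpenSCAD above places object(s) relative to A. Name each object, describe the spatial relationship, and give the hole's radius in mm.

A is an open box. The open box has a circular hole through its front wall. The hole's radius is 12 mm.

The subtracted cylinder has r = 12 mm.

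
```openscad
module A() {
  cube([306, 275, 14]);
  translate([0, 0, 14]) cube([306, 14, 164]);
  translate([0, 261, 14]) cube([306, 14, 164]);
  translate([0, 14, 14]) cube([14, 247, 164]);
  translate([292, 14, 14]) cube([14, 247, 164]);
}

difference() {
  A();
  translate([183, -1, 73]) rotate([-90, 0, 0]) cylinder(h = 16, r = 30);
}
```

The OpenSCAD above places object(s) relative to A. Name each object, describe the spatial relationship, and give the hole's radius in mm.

A is an open box. The open box has a circular hole through its front wall. The hole's radius is 30 mm.

The subtracted cylinder has r = 30 mm.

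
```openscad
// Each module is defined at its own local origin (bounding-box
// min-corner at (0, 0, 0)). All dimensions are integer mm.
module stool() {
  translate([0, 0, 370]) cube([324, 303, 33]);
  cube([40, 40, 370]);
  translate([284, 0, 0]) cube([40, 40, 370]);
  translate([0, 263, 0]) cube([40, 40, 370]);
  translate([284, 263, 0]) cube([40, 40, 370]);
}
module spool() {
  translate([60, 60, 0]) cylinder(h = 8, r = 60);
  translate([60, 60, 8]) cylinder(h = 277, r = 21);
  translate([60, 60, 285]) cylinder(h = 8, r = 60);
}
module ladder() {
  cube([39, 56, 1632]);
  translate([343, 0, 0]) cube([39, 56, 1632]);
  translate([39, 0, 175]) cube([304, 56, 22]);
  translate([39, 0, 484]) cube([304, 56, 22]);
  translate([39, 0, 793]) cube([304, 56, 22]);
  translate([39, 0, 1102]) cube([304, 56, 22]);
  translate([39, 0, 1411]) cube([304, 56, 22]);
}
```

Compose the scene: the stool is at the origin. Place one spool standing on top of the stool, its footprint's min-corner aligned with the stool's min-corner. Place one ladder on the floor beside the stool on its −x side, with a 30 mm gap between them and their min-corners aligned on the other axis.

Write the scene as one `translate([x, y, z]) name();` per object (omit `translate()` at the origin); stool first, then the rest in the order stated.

stool();
translate([0, 0, 403]) spool();
translate([-412, 0, 0]) ladder();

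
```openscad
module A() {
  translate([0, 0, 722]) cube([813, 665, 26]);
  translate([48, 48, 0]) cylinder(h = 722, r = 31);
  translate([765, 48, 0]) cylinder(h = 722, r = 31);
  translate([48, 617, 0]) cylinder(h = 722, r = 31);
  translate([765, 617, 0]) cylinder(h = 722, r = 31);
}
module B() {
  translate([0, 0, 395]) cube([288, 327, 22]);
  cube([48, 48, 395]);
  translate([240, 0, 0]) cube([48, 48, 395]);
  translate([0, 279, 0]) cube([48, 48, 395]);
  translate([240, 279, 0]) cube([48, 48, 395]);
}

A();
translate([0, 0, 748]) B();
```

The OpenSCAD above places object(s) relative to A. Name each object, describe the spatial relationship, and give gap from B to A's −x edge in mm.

A is a table. B is a stool. The stool is on top of the table. The gap from the stool to the table's −x edge is 0 mm.

The stool's min-x is at 0; the table's min-x is 0; gap = 0 mm.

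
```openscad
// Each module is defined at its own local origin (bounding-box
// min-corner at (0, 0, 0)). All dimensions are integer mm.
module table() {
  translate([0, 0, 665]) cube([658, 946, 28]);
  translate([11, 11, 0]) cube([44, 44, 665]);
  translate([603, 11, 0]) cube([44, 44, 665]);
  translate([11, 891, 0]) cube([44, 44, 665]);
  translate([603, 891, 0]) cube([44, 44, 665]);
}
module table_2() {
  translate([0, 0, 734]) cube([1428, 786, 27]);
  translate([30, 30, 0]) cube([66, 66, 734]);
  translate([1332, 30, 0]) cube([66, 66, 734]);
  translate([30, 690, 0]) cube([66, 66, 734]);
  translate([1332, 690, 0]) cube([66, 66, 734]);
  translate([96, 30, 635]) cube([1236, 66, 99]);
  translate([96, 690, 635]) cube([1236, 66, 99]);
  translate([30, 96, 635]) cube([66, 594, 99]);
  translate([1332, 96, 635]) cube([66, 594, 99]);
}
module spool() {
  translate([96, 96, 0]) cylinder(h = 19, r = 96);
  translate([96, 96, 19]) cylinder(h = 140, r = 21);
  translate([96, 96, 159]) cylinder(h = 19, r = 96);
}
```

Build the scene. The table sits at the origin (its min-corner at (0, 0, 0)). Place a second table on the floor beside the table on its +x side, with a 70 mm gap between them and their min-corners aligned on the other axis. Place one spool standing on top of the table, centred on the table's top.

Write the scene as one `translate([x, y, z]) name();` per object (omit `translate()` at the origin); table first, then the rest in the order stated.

table();
translate([728, 0, 0]) table_2();
translate([233, 377, 693]) spool();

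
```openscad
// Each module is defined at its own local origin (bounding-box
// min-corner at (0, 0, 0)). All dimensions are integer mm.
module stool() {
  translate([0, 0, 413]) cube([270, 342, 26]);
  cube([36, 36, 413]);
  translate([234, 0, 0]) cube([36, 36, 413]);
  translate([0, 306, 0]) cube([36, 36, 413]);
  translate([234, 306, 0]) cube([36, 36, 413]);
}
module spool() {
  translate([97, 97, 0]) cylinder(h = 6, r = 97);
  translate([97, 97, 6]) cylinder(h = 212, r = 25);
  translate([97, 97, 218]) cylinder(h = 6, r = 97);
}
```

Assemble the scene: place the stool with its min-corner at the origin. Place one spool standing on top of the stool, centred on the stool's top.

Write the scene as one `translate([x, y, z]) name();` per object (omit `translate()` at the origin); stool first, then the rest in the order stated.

stool();
translate([38, 74, 439]) spool();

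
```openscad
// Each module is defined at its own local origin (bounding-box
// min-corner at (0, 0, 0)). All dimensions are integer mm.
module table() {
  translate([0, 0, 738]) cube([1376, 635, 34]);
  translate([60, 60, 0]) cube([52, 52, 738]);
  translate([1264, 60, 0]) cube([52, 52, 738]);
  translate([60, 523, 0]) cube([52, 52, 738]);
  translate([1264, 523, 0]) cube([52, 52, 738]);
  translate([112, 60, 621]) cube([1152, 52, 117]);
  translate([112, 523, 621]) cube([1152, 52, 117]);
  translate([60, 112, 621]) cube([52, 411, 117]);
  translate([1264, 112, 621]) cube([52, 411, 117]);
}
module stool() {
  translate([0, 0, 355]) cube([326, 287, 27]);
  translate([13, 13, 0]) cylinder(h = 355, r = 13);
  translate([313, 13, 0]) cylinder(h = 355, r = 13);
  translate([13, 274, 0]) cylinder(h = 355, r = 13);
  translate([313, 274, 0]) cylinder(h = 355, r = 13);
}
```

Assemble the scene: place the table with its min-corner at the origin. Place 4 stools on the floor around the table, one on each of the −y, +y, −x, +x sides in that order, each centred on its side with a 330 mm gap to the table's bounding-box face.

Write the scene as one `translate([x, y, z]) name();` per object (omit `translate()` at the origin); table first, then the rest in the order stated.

table();
translate([525, -617, 0]) stool();
translate([525, 965, 0]) stool();
translate([-656, 174, 0]) stool();
translate([1706, 174, 0]) stool();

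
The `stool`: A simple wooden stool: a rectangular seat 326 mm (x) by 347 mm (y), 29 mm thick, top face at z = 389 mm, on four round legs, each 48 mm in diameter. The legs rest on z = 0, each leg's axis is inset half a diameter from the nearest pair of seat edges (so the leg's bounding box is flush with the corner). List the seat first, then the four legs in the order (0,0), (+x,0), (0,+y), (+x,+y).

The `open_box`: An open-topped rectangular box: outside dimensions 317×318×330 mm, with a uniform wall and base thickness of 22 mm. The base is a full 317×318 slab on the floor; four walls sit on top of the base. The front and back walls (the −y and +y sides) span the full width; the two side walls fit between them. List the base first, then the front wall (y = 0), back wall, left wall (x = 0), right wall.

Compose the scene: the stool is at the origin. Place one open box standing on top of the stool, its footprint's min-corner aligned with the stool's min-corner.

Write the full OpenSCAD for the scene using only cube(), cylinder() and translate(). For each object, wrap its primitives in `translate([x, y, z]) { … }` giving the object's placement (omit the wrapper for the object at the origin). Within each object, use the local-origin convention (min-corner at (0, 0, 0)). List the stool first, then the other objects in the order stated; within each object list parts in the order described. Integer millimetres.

translate([0, 0, 360]) cube([326, 347, 29]);
translate([24, 24, 0]) cylinder(h = 360, r = 24);
translate([302, 24, 0]) cylinder(h = 360, r = 24);
translate([24, 323, 0]) cylinder(h = 360, r = 24);
translate([302, 323, 0]) cylinder(h = 360, r = 24);
translate([0, 0, 389]) {
  cube([317, 318, 22]);
  translate([0, 0, 22]) cube([317, 22, 308]);
  translate([0, 296, 22]) cube([317, 22, 308]);
  translate([0, 22, 22]) cube([22, 274, 308]);
  translate([295, 22, 22]) cube([22, 274, 308]);
}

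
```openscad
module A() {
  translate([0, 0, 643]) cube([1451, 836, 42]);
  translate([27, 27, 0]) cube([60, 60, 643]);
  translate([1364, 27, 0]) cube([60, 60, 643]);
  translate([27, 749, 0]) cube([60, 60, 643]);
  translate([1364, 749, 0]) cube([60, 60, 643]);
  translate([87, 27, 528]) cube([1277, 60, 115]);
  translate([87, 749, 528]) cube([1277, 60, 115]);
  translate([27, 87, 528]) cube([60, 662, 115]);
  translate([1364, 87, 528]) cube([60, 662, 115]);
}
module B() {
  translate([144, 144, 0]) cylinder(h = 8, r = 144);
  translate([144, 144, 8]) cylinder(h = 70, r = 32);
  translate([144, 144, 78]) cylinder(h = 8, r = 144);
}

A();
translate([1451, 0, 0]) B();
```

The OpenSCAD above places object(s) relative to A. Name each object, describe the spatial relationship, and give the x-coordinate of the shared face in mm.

A is a table. B is a spool. The spool is against the table's +x side, with their −y faces flush. The x-coordinate of the shared face is 1451 mm.

The table's +x face and the spool's −x face are both at x = 1451 mm.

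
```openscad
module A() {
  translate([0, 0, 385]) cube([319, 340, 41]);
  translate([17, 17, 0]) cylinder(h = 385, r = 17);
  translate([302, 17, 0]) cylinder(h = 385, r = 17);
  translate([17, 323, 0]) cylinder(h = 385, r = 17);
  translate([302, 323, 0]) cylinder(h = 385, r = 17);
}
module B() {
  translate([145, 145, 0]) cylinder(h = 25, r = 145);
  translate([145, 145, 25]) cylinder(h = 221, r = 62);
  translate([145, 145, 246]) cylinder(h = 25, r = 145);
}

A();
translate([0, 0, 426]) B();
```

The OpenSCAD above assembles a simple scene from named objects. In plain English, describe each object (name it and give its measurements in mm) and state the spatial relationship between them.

A is a four-legged stool. The seat is 319×340 mm, 41 mm thick, top at z = 426 mm. It stands on four round legs, each 34 mm in diameter, from z = 0 to the seat underside, each leg's axis is inset half a diameter from the nearest pair of seat edges (so the leg's bounding box is flush with the corner).

B is a spool: two coaxial disc flanges of radius 145 mm and thickness 25 mm, joined by a core cylinder of radius 62 mm and height 221 mm. The lower flange rests on z = 0 and the three cylinders share a vertical axis.

The spool is on top of the stool.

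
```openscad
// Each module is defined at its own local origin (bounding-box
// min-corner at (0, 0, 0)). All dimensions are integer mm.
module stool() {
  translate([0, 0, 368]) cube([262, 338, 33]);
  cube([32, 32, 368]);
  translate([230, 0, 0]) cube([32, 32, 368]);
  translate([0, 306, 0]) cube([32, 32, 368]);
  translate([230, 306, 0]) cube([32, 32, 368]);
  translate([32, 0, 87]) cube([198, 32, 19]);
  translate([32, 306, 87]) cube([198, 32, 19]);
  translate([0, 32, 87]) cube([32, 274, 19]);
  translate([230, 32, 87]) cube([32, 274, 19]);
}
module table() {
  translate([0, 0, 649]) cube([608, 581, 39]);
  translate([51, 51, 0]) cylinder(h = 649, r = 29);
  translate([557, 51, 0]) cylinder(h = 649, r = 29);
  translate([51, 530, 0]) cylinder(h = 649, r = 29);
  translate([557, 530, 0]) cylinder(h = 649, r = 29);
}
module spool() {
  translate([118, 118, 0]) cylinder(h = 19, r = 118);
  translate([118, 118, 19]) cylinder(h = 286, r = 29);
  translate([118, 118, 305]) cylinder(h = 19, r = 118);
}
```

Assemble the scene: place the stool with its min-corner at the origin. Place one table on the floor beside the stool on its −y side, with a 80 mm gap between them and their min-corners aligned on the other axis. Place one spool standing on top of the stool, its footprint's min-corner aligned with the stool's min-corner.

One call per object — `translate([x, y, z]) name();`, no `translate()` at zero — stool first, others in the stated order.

stool();
translate([0, -661, 0]) table();
translate([0, 0, 401]) spool();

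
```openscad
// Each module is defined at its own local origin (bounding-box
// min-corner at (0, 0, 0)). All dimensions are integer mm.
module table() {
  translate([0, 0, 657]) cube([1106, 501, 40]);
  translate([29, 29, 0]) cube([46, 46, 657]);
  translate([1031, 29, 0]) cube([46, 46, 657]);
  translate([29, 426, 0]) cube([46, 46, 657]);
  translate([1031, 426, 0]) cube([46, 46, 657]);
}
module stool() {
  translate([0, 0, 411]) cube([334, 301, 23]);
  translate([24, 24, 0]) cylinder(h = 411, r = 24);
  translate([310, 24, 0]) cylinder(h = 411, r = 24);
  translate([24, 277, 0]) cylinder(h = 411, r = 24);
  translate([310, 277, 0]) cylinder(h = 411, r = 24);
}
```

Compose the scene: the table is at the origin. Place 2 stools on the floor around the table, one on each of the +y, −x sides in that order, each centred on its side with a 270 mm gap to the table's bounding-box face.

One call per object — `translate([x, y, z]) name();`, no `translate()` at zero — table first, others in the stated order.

table();
translate([386, 771, 0]) stool();
translate([-604, 100, 0]) stool();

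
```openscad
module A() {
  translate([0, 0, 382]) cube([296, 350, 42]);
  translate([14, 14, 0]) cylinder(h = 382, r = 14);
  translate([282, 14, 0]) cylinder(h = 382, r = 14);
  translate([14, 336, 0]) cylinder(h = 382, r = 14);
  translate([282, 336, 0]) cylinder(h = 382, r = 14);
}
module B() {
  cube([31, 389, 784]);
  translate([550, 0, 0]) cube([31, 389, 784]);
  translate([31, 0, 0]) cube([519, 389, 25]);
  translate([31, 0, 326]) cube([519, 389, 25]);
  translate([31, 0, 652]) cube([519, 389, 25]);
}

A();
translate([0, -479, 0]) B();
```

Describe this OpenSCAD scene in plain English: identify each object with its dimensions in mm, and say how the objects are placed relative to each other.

A is a four-legged stool. The seat is a 296×350×42 mm slab whose top surface is at z = 424 mm; four round legs, each 28 mm in diameter, run from the floor (z = 0) to the underside of the seat, each leg's axis is inset half a diameter from the nearest pair of seat edges (so the leg's bounding box is flush with the corner).

B is a bookshelf 581 mm wide overall, 389 mm deep and 784 mm tall. The two sides are 31 mm thick vertical panels. 3 horizontal shelves of 25 mm thickness span between the inner faces of the sides; the lowest shelf sits on the floor and shelves are stacked with a clear vertical gap of 301 mm between each pair.

The bookshelf is on the floor beside the stool on its −y side.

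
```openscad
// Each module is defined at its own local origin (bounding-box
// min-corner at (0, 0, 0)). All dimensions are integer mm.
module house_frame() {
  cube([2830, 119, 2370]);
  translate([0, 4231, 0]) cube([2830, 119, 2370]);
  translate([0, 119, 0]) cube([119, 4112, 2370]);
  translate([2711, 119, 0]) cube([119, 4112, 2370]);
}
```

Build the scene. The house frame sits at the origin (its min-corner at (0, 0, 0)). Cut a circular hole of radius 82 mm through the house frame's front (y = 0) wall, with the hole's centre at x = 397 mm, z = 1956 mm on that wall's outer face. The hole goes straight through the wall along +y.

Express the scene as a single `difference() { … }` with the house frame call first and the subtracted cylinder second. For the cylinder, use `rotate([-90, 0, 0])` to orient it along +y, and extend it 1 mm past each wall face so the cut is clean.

difference() {
  house_frame();
  translate([397, -1, 1956]) rotate([-90, 0, 0]) cylinder(h = 121, r = 82);
}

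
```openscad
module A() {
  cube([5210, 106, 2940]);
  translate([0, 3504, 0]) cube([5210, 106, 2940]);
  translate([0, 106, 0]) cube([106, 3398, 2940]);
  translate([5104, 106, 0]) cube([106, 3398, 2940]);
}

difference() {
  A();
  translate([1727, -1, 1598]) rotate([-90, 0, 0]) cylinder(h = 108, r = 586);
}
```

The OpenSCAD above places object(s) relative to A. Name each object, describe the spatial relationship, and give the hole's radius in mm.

A is a house frame. The house frame has a circular hole through its front wall. The hole's radius is 586 mm.

The subtracted cylinder has r = 586 mm.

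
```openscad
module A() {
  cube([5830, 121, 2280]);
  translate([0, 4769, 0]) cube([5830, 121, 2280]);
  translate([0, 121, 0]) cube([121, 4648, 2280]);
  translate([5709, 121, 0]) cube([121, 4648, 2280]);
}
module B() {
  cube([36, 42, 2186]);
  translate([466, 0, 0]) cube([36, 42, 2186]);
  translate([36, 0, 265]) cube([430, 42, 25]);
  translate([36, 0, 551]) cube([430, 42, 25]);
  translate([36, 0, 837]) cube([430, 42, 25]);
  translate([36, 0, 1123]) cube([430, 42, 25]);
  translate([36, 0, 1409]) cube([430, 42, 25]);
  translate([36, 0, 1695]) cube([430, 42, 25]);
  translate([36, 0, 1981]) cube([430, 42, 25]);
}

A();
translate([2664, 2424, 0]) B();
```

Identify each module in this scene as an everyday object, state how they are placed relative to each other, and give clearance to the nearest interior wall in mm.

Clearances: x = 2543, y = 2303; minimum 2303 mm.

A is a house frame. B is a ladder. The ladder sits inside the house frame, centred. The clearance to the nearest interior wall is 2303 mm.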